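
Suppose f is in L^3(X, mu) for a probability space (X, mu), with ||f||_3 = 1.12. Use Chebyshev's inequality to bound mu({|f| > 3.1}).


Chebyshev/Markov inequality: mu(|f| > eps) <= (||f||_p / eps)^p
Step 1: ||f||_3 / eps = 1.12 / 3.1 = 0.36129
Step 2: Raise to power p = 3:
  (0.36129)^3 = 0.047159
Step 3: Therefore mu(|f| > 3.1) <= 0.047159


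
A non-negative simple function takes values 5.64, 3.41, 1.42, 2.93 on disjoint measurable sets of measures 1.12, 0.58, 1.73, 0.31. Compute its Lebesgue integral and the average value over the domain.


Step 1: Integral = sum(value_i * measure_i)
= 5.64*1.12 + 3.41*0.58 + 1.42*1.73 + 2.93*0.31
= 6.3168 + 1.9778 + 2.4566 + 0.9083
= 11.6595
Step 2: Total measure of domain = 1.12 + 0.58 + 1.73 + 0.31 = 3.74
Step 3: Average value = 11.6595 / 3.74 = 3.117513


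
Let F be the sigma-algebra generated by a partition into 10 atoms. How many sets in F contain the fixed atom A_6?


Each element of F is a union of some subset S of the 10 atoms.
The element contains A_6 iff A_6 is in S.
So we count subsets S of {A_1,...,A_10} with A_6 in S: choose freely among the other 9 atoms.
Count = 2^(10-1) = 2^9 = 512.


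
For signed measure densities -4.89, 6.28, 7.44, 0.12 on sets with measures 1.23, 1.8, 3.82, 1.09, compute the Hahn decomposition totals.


Step 1: Compute signed measure on each set:
  Set 1: -4.89 * 1.23 = -6.0147
  Set 2: 6.28 * 1.8 = 11.304
  Set 3: 7.44 * 3.82 = 28.4208
  Set 4: 0.12 * 1.09 = 0.1308
Step 2: Total signed measure = (-6.0147) + (11.304) + (28.4208) + (0.1308)
     = 33.8409
Step 3: Positive part mu+(X) = sum of positive contributions = 39.8556
Step 4: Negative part mu-(X) = |sum of negative contributions| = 6.0147


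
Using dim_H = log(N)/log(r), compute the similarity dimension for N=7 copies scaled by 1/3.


For a self-similar set with N copies scaled by 1/r:
dim_H = log(N)/log(r) = log(7)/log(3)
= 1.94591/1.098612
= 1.771244


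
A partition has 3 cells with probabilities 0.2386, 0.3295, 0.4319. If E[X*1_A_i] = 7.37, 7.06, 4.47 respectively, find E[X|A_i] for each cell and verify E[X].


For each cell A_i: E[X|A_i] = E[X*1_A_i] / P(A_i)
Step 1: E[X|A_1] = 7.37 / 0.2386 = 30.888516
Step 2: E[X|A_2] = 7.06 / 0.3295 = 21.426404
Step 3: E[X|A_3] = 4.47 / 0.4319 = 10.349618
Verification: E[X] = sum E[X*1_A_i] = 7.37 + 7.06 + 4.47 = 18.9


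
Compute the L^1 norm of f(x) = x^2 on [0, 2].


Step 1: ||f||_1 = (integral_0^2 |x^2|^1 dx)^(1/1)
     = (integral_0^2 x^2 dx)^(1/1)
Step 2: integral_0^2 x^2 dx = [x^3/(3)] from 0 to 2 = 2^3/3
     = 8/3 = 2.666667
Step 3: ||f||_1 = (2.666667)^(1/1) = 2.666667


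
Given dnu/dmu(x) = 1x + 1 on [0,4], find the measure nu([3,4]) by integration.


nu(A) = integral_A (dnu/dmu) dmu = integral_3^4 (1x + 1) dx
Step 1: Antiderivative F(x) = (1/2)x^2 + 1x
Step 2: F(4) = (1/2)*4^2 + 1*4 = 8 + 4 = 12
Step 3: F(3) = (1/2)*3^2 + 1*3 = 4.5 + 3 = 7.5
Step 4: nu([3,4]) = F(4) - F(3) = 12 - 7.5 = 4.5


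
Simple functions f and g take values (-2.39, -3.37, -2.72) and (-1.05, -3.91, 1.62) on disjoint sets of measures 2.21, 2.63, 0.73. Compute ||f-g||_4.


Step 1: Compute differences f_i - g_i:
  -2.39 - -1.05 = -1.34
  -3.37 - -3.91 = 0.54
  -2.72 - 1.62 = -4.34
Step 2: Compute |diff|^4 * measure for each set:
  |-1.34|^4 * 2.21 = 3.224179 * 2.21 = 7.125436
  |0.54|^4 * 2.63 = 0.085031 * 2.63 = 0.22363
  |-4.34|^4 * 0.73 = 354.779827 * 0.73 = 258.989274
Step 3: Sum = 266.338341
Step 4: ||f-g||_4 = (266.338341)^(1/4) = 4.039787


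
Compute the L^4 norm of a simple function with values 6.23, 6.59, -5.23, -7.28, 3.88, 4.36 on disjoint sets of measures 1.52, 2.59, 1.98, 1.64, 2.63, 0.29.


Step 1: Compute |f_i|^4 for each value:
  |6.23|^4 = 1506.441206
  |6.59|^4 = 1885.99987
  |-5.23|^4 = 748.181138
  |-7.28|^4 = 2808.830403
  |3.88|^4 = 226.634959
  |4.36|^4 = 361.364892
Step 2: Multiply by measures and sum:
  1506.441206 * 1.52 = 2289.790634
  1885.99987 * 2.59 = 4884.739662
  748.181138 * 1.98 = 1481.398654
  2808.830403 * 1.64 = 4606.48186
  226.634959 * 2.63 = 596.049943
  361.364892 * 0.29 = 104.795819
Sum = 2289.790634 + 4884.739662 + 1481.398654 + 4606.48186 + 596.049943 + 104.795819 = 13963.256572
Step 3: Take the p-th root:
||f||_4 = (13963.256572)^(1/4) = 10.870429


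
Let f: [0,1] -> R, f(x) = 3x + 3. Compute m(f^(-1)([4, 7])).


f^(-1)([4, 7]) = {x : 4 <= 3x + 3 <= 7}
Solving: (4 - 3)/3 <= x <= (7 - 3)/3
= [0.333333, 1.333333]
Intersecting with [0,1]: [0.333333, 1]
Measure = 1 - 0.333333 = 0.666667


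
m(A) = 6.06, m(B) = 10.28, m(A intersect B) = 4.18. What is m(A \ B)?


m(A \ B) = m(A) - m(A n B)
= 6.06 - 4.18
= 1.88


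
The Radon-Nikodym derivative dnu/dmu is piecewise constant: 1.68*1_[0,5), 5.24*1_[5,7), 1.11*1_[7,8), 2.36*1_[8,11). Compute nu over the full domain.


Integrate each piece of the Radon-Nikodym derivative:
Step 1: integral_0^5 1.68 dx = 1.68*(5-0) = 1.68*5 = 8.4
Step 2: integral_5^7 5.24 dx = 5.24*(7-5) = 5.24*2 = 10.48
Step 3: integral_7^8 1.11 dx = 1.11*(8-7) = 1.11*1 = 1.11
Step 4: integral_8^11 2.36 dx = 2.36*(11-8) = 2.36*3 = 7.08
Total: 8.4 + 10.48 + 1.11 + 7.08 = 27.07


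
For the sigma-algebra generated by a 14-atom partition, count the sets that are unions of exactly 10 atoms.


Each element of F is a union of some subset of the 14 atoms.
Elements that are unions of exactly 10 atoms correspond to 10-element subsets of the 14 atoms.
Count = C(14, 10) = 14! / (10! * 4!) = 1001.


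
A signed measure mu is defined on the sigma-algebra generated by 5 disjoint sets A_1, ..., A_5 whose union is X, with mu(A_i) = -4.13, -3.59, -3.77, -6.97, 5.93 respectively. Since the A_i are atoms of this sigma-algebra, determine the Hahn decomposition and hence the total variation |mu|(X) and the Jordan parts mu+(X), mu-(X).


Step 1: Every measurable set is a union of atoms (the cells / points), so a Hahn decomposition is
  obtained by grouping atoms by sign: P = union of atoms with mu > 0, N = union of the remaining atoms.
  Atoms in P (indices): 5;  atoms in N (indices): 1, 2, 3, 4
  Positive values: 5.93
  Negative values: -4.13, -3.59, -3.77, -6.97
Step 2: mu+(X) = mu(P) = sum of positive atom values = 5.93
Step 3: mu-(X) = -mu(N) = sum of |negative atom values| = 18.46
Step 4: |mu|(X) = mu+(X) + mu-(X) = 5.93 + 18.46 = 24.39


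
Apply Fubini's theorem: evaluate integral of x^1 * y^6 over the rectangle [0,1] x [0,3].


By Fubini's theorem, the double integral factors as a product of single integrals:
Step 1: integral_0^1 x^1 dx = [x^2/2] from 0 to 1
     = 1^2/2 = 0.5
Step 2: integral_0^3 y^6 dy = [y^7/7] from 0 to 3
     = 3^7/7 = 312.428571
Step 3: Double integral = 0.5 * 312.428571 = 156.214286


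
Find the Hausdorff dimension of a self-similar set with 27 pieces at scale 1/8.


For a self-similar set with N copies scaled by 1/r:
dim_H = log(N)/log(r) = log(27)/log(8)
= 3.295837/2.079442
= 1.584963


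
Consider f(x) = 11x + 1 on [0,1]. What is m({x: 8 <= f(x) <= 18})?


f^(-1)([8, 18]) = {x : 8 <= 11x + 1 <= 18}
Solving: (8 - 1)/11 <= x <= (18 - 1)/11
= [0.636364, 1.545455]
Intersecting with [0,1]: [0.636364, 1]
Measure = 1 - 0.636364 = 0.363636


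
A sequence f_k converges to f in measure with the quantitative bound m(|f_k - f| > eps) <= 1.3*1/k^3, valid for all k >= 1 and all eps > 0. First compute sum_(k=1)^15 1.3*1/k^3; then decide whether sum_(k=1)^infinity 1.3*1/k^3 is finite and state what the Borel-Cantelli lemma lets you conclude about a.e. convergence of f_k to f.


Step 1: List the terms 1.3*1/k^3 for k = 1 to 15:
  k=1: 1.3
  k=2: 0.1625
  k=3: 0.048148
  k=4: 0.020313
  k=5: 0.0104
  k=6: 0.006019
  k=7: 0.00379
  k=8: 0.002539
  k=9: 0.001783
  k=10: 0.0013
  k=11: 9.767092e-04
  k=12: 7.523148e-04
  k=13: 5.917160e-04
  k=14: 4.737609e-04
  k=15: 3.851852e-04
Step 2: Partial sum = 1.3 + 0.1625 + 0.048148 + 0.020313 + 0.0104 + 0.006019 + 0.00379 + 0.002539 + 0.001783 + 0.0013 + 9.767092e-04 + 7.523148e-04 + 5.917160e-04 + 4.737609e-04 + 3.851852e-04
     = 1.559971
Step 3: The full series sum_(k>=1) 1.3*1/k^3 converges (p-series with p = 3 > 1; a constant multiple of a convergent series converges).
Step 4: Fix eps > 0. Since sum_k m(|f_k - f| > eps) < infinity, the Borel-Cantelli lemma gives
        m(limsup_k {|f_k - f| > eps}) = 0, i.e. for a.e. x, |f_k(x) - f(x)| <= eps for all large k.
        Applying this with eps = 1/j for j = 1, 2, ... and intersecting the countably many full-measure sets,
        for a.e. x we get limsup_k |f_k(x) - f(x)| <= 1/j for every j, hence f_k -> f almost everywhere.
Conclusion: series converges; Borel-Cantelli yields f_k -> f a.e.


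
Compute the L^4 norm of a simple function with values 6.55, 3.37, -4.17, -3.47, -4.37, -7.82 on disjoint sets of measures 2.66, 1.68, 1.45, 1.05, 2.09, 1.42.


Step 1: Compute |f_i|^4 for each value:
  |6.55|^4 = 1840.624506
  |3.37|^4 = 128.979178
  |-4.17|^4 = 302.373843
  |-3.47|^4 = 144.983273
  |-4.37|^4 = 364.69159
  |-7.82|^4 = 3739.616026
Step 2: Multiply by measures and sum:
  1840.624506 * 2.66 = 4896.061187
  128.979178 * 1.68 = 216.685018
  302.373843 * 1.45 = 438.442073
  144.983273 * 1.05 = 152.232436
  364.69159 * 2.09 = 762.205422
  3739.616026 * 1.42 = 5310.254757
Sum = 4896.061187 + 216.685018 + 438.442073 + 152.232436 + 762.205422 + 5310.254757 = 11775.880893
Step 3: Take the p-th root:
||f||_4 = (11775.880893)^(1/4) = 10.417136


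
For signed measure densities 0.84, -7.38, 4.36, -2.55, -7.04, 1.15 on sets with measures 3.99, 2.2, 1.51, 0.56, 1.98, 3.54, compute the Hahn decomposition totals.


Step 1: Compute signed measure on each set:
  Set 1: 0.84 * 3.99 = 3.3516
  Set 2: -7.38 * 2.2 = -16.236
  Set 3: 4.36 * 1.51 = 6.5836
  Set 4: -2.55 * 0.56 = -1.428
  Set 5: -7.04 * 1.98 = -13.9392
  Set 6: 1.15 * 3.54 = 4.071
Step 2: Total signed measure = (3.3516) + (-16.236) + (6.5836) + (-1.428) + (-13.9392) + (4.071)
     = -17.597
Step 3: Positive part mu+(X) = sum of positive contributions = 14.0062
Step 4: Negative part mu-(X) = |sum of negative contributions| = 31.6032


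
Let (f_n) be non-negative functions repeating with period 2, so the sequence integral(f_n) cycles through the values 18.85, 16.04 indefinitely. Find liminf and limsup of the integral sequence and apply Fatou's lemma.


The sequence (integral(f_n)) is periodic with period 2, repeating the values 18.85, 16.04 indefinitely.
Step 1: For a periodic sequence, every tail (a_m, a_(m+1), ...) contains all 2 period values infinitely often.
Step 2: Hence inf of every tail = min of the period values = min(18.85, 16.04) = 16.04.
        liminf_n integral(f_n) = sup over m of (inf of tail from m) = 16.04.
Step 3: Similarly sup of every tail = max of the period values = 18.85.
        limsup_n integral(f_n) = 18.85.
Step 4: Fatou's lemma: integral(liminf_n f_n) <= liminf_n integral(f_n) = 16.04.
        So the integral of the pointwise liminf is at most 16.04.


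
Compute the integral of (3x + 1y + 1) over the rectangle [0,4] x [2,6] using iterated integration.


By Fubini, integrate in x first, then y.
Step 1: Fix y, integrate over x in [0,4]:
  integral(3x + 1y + 1, x=0..4)
  = 3*(4^2 - 0^2)/2 + (1y + 1)*(4 - 0)
  = 24 + (1y + 1)*4
  = 24 + 4y + 4
  = 28 + 4y
Step 2: Integrate over y in [2,6]:
  integral(28 + 4y, y=2..6)
  = 28*4 + 4*(6^2 - 2^2)/2
  = 112 + 64
  = 176


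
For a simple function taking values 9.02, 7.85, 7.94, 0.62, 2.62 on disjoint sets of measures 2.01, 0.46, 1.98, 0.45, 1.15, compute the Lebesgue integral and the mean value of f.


Step 1: Integral = sum(value_i * measure_i)
= 9.02*2.01 + 7.85*0.46 + 7.94*1.98 + 0.62*0.45 + 2.62*1.15
= 18.1302 + 3.611 + 15.7212 + 0.279 + 3.013
= 40.7544
Step 2: Total measure of domain = 2.01 + 0.46 + 1.98 + 0.45 + 1.15 = 6.05
Step 3: Average value = 40.7544 / 6.05 = 6.736264


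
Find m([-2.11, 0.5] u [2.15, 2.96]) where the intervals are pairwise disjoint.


For pairwise disjoint intervals, m(union) = sum of lengths.
= (0.5 - -2.11) + (2.96 - 2.15)
= 2.61 + 0.81
= 3.42


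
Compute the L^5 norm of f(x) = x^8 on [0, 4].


Step 1: ||f||_5 = (integral_0^4 |x^8|^5 dx)^(1/5)
     = (integral_0^4 x^40 dx)^(1/5)
Step 2: integral_0^4 x^40 dx = [x^41/(41)] from 0 to 4 = 4^41/41
     = 4835703278458516698824704/41 = 1.179440e+23
Step 3: ||f||_5 = (1.179440e+23)^(1/5) = 41146.713964


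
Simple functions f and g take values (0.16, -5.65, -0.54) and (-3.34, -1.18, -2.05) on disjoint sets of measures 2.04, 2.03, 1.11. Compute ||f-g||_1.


Step 1: Compute differences f_i - g_i:
  0.16 - -3.34 = 3.5
  -5.65 - -1.18 = -4.47
  -0.54 - -2.05 = 1.51
Step 2: Compute |diff|^1 * measure for each set:
  |3.5|^1 * 2.04 = 3.5 * 2.04 = 7.14
  |-4.47|^1 * 2.03 = 4.47 * 2.03 = 9.0741
  |1.51|^1 * 1.11 = 1.51 * 1.11 = 1.6761
Step 3: Sum = 17.8902
Step 4: ||f-g||_1 = (17.8902)^(1/1) = 17.8902


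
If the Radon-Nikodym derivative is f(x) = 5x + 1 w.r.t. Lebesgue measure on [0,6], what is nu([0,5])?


nu(A) = integral_A (dnu/dmu) dmu = integral_0^5 (5x + 1) dx
Step 1: Antiderivative F(x) = (5/2)x^2 + 1x
Step 2: F(5) = (5/2)*5^2 + 1*5 = 62.5 + 5 = 67.5
Step 3: F(0) = (5/2)*0^2 + 1*0 = 0.0 + 0 = 0.0
Step 4: nu([0,5]) = F(5) - F(0) = 67.5 - 0.0 = 67.5


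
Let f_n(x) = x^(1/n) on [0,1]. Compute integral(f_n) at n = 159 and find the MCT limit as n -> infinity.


At n = 159: f_159(x) = x^(1/159).
Step 1: integral(x^(1/159), 0, 1) = [x^(1/159+1) / (1/159+1)] from 0 to 1
     = 1 / (1/159 + 1) = 1 / ((159+1)/159) = 159/(159+1)
     = 159/160 = 0.99375
Step 2: As n -> infinity, f_n(x) = x^(1/n) -> 1 for x in (0,1], and f_n is increasing in n.
By MCT, lim_n integral(f_n) = integral(lim_n f_n) = integral(1, 0, 1) = 1.
Step 3: Verify convergence: 159/160 = 0.99375 -> 1


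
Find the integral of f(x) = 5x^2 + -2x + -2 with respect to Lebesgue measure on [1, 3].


The Lebesgue integral of a Riemann-integrable function agrees with the Riemann integral.
Antiderivative F(x) = (5/3)x^3 + (-2/2)x^2 + -2x
F(3) = (5/3)*3^3 + (-2/2)*3^2 + -2*3
     = (5/3)*27 + (-2/2)*9 + -2*3
     = 45 + -9 + -6
     = 30
F(1) = -1.333333
Integral = F(3) - F(1) = 30 - -1.333333 = 31.333333


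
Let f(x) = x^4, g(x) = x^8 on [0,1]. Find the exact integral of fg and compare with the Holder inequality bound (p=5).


Step 1: Exact integral of f*g = integral(x^12, 0, 1) = 1/13
     = 0.076923
Step 2: Holder bound with p=5, q=1.25:
  ||f||_p = (integral x^20 dx)^(1/5) = (1/21)^(1/5) = 0.543946
  ||g||_q = (integral x^10 dx)^(1/1.25) = (1/11)^(1/1.25) = 0.146854
Step 3: Holder bound = ||f||_p * ||g||_q = 0.543946 * 0.146854 = 0.079881
Verification: 0.076923 <= 0.079881 (Holder holds)


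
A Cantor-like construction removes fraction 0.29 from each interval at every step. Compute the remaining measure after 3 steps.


Step 1: At each step, fraction remaining = 1 - 0.29 = 0.71
Step 2: After 3 steps, measure = (0.71)^3
Step 3: Computing the power step by step:
  After step 1: 0.71
  After step 2: 0.5041
  After step 3: 0.357911
Result = 0.357911


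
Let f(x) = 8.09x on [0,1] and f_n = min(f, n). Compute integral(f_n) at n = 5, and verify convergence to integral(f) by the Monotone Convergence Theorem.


f(x) = 8.09x on [0,1]; f_n(x) = min(8.09x, n). At n = 5:
Step 1: f(x) reaches 5 at x = 5/8.09 = 0.618047
Step 2: integral(f_5) = integral(8.09x, 0, 0.618047) + integral(5, 0.618047, 1)
       = 8.09*0.618047^2/2 + 5*(1 - 0.618047)
       = 1.545117 + 1.909765
       = 3.454883
Step 3: As n -> infinity, f_n increases to f, so by MCT integral(f_n) -> integral(f) = 8.09/2 = 4.045.
Convergence: integral(f_5) = 3.454883 -> 4.045 as n -> infinity


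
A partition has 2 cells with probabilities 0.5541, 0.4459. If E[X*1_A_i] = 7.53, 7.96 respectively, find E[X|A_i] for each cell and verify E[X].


For each cell A_i: E[X|A_i] = E[X*1_A_i] / P(A_i)
Step 1: E[X|A_1] = 7.53 / 0.5541 = 13.589605
Step 2: E[X|A_2] = 7.96 / 0.4459 = 17.851536
Verification: E[X] = sum E[X*1_A_i] = 7.53 + 7.96 = 15.49


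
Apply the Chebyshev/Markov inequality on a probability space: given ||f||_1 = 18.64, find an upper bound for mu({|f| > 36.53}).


Chebyshev/Markov inequality: mu(|f| > eps) <= (||f||_p / eps)^p
Step 1: ||f||_1 / eps = 18.64 / 36.53 = 0.510266
Step 2: Raise to power p = 1:
  (0.510266)^1 = 0.510266
Step 3: Therefore mu(|f| > 36.53) <= 0.510266


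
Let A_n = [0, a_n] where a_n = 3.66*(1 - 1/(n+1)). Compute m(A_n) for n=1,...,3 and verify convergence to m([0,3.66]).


By continuity of measure from below: if A_n increases to A, then m(A_n) -> m(A).
Here A = [0, 3.66], so m(A) = 3.66
Step 1: a_1 = 3.66*(1 - 1/2) = 1.83, m(A_1) = 1.83
Step 2: a_2 = 3.66*(1 - 1/3) = 2.44, m(A_2) = 2.44
Step 3: a_3 = 3.66*(1 - 1/4) = 2.745, m(A_3) = 2.745
Limit: m(A_n) -> m([0,3.66]) = 3.66


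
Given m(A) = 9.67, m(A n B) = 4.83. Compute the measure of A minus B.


m(A \ B) = m(A) - m(A n B)
= 9.67 - 4.83
= 4.84


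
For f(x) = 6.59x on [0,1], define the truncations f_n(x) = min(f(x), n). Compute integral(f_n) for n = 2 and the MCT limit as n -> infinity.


f(x) = 6.59x on [0,1]; f_n(x) = min(6.59x, n). At n = 2:
Step 1: f(x) reaches 2 at x = 2/6.59 = 0.30349
Step 2: integral(f_2) = integral(6.59x, 0, 0.30349) + integral(2, 0.30349, 1)
       = 6.59*0.30349^2/2 + 2*(1 - 0.30349)
       = 0.30349 + 1.39302
       = 1.69651
Step 3: As n -> infinity, f_n increases to f, so by MCT integral(f_n) -> integral(f) = 6.59/2 = 3.295.
Convergence: integral(f_2) = 1.69651 -> 3.295 as n -> infinity


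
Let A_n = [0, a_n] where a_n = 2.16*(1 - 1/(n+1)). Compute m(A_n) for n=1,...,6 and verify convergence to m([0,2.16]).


By continuity of measure from below: if A_n increases to A, then m(A_n) -> m(A).
Here A = [0, 2.16], so m(A) = 2.16
Step 1: a_1 = 2.16*(1 - 1/2) = 1.08, m(A_1) = 1.08
Step 2: a_2 = 2.16*(1 - 1/3) = 1.44, m(A_2) = 1.44
Step 3: a_3 = 2.16*(1 - 1/4) = 1.62, m(A_3) = 1.62
Step 4: a_4 = 2.16*(1 - 1/5) = 1.728, m(A_4) = 1.728
Step 5: a_5 = 2.16*(1 - 1/6) = 1.8, m(A_5) = 1.8
Step 6: a_6 = 2.16*(1 - 1/7) = 1.8514, m(A_6) = 1.8514
Limit: m(A_n) -> m([0,2.16]) = 2.16


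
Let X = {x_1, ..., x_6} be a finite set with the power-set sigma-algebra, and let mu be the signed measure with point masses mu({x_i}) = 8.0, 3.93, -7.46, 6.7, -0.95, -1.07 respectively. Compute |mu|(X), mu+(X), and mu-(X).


Step 1: Every measurable set is a union of atoms (the cells / points), so a Hahn decomposition is
  obtained by grouping atoms by sign: P = union of atoms with mu > 0, N = union of the remaining atoms.
  Atoms in P (indices): 1, 2, 4;  atoms in N (indices): 3, 5, 6
  Positive values: 8, 3.93, 6.7
  Negative values: -7.46, -0.95, -1.07
Step 2: mu+(X) = mu(P) = sum of positive atom values = 18.63
Step 3: mu-(X) = -mu(N) = sum of |negative atom values| = 9.48
Step 4: |mu|(X) = mu+(X) + mu-(X) = 18.63 + 9.48 = 28.11


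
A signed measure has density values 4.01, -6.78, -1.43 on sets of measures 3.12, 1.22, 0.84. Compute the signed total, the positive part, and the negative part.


Step 1: Compute signed measure on each set:
  Set 1: 4.01 * 3.12 = 12.5112
  Set 2: -6.78 * 1.22 = -8.2716
  Set 3: -1.43 * 0.84 = -1.2012
Step 2: Total signed measure = (12.5112) + (-8.2716) + (-1.2012)
     = 3.0384
Step 3: Positive part mu+(X) = sum of positive contributions = 12.5112
Step 4: Negative part mu-(X) = |sum of negative contributions| = 9.4728


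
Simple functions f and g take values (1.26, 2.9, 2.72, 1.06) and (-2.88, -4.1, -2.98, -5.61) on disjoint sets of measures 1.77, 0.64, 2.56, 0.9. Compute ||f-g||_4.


Step 1: Compute differences f_i - g_i:
  1.26 - -2.88 = 4.14
  2.9 - -4.1 = 7
  2.72 - -2.98 = 5.7
  1.06 - -5.61 = 6.67
Step 2: Compute |diff|^4 * measure for each set:
  |4.14|^4 * 1.77 = 293.765888 * 1.77 = 519.965622
  |7|^4 * 0.64 = 2401 * 0.64 = 1536.64
  |5.7|^4 * 2.56 = 1055.6001 * 2.56 = 2702.336256
  |6.67|^4 * 0.9 = 1979.262223 * 0.9 = 1781.336001
Step 3: Sum = 6540.277879
Step 4: ||f-g||_4 = (6540.277879)^(1/4) = 8.992885


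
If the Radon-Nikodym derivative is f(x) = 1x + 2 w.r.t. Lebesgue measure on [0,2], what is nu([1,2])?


nu(A) = integral_A (dnu/dmu) dmu = integral_1^2 (1x + 2) dx
Step 1: Antiderivative F(x) = (1/2)x^2 + 2x
Step 2: F(2) = (1/2)*2^2 + 2*2 = 2 + 4 = 6
Step 3: F(1) = (1/2)*1^2 + 2*1 = 0.5 + 2 = 2.5
Step 4: nu([1,2]) = F(2) - F(1) = 6 - 2.5 = 3.5


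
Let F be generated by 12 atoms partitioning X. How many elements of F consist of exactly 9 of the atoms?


Each element of F is a union of some subset of the 12 atoms.
Elements that are unions of exactly 9 atoms correspond to 9-element subsets of the 12 atoms.
Count = C(12, 9) = 12! / (9! * 3!) = 220.


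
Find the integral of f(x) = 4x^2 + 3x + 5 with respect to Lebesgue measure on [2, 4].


The Lebesgue integral of a Riemann-integrable function agrees with the Riemann integral.
Antiderivative F(x) = (4/3)x^3 + (3/2)x^2 + 5x
F(4) = (4/3)*4^3 + (3/2)*4^2 + 5*4
     = (4/3)*64 + (3/2)*16 + 5*4
     = 85.333333 + 24 + 20
     = 129.333333
F(2) = 26.666667
Integral = F(4) - F(2) = 129.333333 - 26.666667 = 102.666667


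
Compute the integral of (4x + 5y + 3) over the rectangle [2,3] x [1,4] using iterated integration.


By Fubini, integrate in x first, then y.
Step 1: Fix y, integrate over x in [2,3]:
  integral(4x + 5y + 3, x=2..3)
  = 4*(3^2 - 2^2)/2 + (5y + 3)*(3 - 2)
  = 10 + (5y + 3)*1
  = 10 + 5y + 3
  = 13 + 5y
Step 2: Integrate over y in [1,4]:
  integral(13 + 5y, y=1..4)
  = 13*3 + 5*(4^2 - 1^2)/2
  = 39 + 37.5
  = 76.5


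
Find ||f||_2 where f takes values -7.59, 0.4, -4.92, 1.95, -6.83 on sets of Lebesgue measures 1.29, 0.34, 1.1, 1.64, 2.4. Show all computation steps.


Step 1: Compute |f_i|^2 for each value:
  |-7.59|^2 = 57.6081
  |0.4|^2 = 0.16
  |-4.92|^2 = 24.2064
  |1.95|^2 = 3.8025
  |-6.83|^2 = 46.6489
Step 2: Multiply by measures and sum:
  57.6081 * 1.29 = 74.314449
  0.16 * 0.34 = 0.0544
  24.2064 * 1.1 = 26.62704
  3.8025 * 1.64 = 6.2361
  46.6489 * 2.4 = 111.95736
Sum = 74.314449 + 0.0544 + 26.62704 + 6.2361 + 111.95736 = 219.189349
Step 3: Take the p-th root:
||f||_2 = (219.189349)^(1/2) = 14.805045


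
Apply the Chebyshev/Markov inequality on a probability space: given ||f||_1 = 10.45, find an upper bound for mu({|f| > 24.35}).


Chebyshev/Markov inequality: mu(|f| > eps) <= (||f||_p / eps)^p
Step 1: ||f||_1 / eps = 10.45 / 24.35 = 0.429158
Step 2: Raise to power p = 1:
  (0.429158)^1 = 0.429158
Step 3: Therefore mu(|f| > 24.35) <= 0.429158


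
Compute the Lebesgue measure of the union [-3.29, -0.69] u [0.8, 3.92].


For pairwise disjoint intervals, m(union) = sum of lengths.
= (-0.69 - -3.29) + (3.92 - 0.8)
= 2.6 + 3.12
= 5.72


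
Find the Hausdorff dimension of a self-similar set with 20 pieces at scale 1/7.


For a self-similar set with N copies scaled by 1/r:
dim_H = log(N)/log(r) = log(20)/log(7)
= 2.995732/1.94591
= 1.539502


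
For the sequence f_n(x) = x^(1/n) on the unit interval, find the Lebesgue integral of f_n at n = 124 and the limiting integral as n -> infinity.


At n = 124: f_124(x) = x^(1/124).
Step 1: integral(x^(1/124), 0, 1) = [x^(1/124+1) / (1/124+1)] from 0 to 1
     = 1 / (1/124 + 1) = 1 / ((124+1)/124) = 124/(124+1)
     = 124/125 = 0.992
Step 2: As n -> infinity, f_n(x) = x^(1/n) -> 1 for x in (0,1], and f_n is increasing in n.
By MCT, lim_n integral(f_n) = integral(lim_n f_n) = integral(1, 0, 1) = 1.
Step 3: Verify convergence: 124/125 = 0.992 -> 1


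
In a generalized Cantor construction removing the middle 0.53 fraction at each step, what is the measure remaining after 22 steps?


Step 1: At each step, fraction remaining = 1 - 0.53 = 0.47
Step 2: After 22 steps, measure = (0.47)^22
Result = 6.111571e-08


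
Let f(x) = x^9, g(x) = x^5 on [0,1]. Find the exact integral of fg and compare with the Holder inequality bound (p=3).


Step 1: Exact integral of f*g = integral(x^14, 0, 1) = 1/15
     = 0.066667
Step 2: Holder bound with p=3, q=1.5:
  ||f||_p = (integral x^27 dx)^(1/3) = (1/28)^(1/3) = 0.329317
  ||g||_q = (integral x^7.5 dx)^(1/1.5) = (1/8.5)^(1/1.5) = 0.240097
Step 3: Holder bound = ||f||_p * ||g||_q = 0.329317 * 0.240097 = 0.079068
Verification: 0.066667 <= 0.079068 (Holder holds)


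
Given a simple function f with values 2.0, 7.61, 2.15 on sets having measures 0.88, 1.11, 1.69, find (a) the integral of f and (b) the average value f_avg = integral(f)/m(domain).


Step 1: Integral = sum(value_i * measure_i)
= 2.0*0.88 + 7.61*1.11 + 2.15*1.69
= 1.76 + 8.4471 + 3.6335
= 13.8406
Step 2: Total measure of domain = 0.88 + 1.11 + 1.69 = 3.68
Step 3: Average value = 13.8406 / 3.68 = 3.761033


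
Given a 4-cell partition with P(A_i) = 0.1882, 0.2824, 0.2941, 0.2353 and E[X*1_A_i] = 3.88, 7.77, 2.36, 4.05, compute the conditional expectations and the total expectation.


For each cell A_i: E[X|A_i] = E[X*1_A_i] / P(A_i)
Step 1: E[X|A_1] = 3.88 / 0.1882 = 20.616366
Step 2: E[X|A_2] = 7.77 / 0.2824 = 27.514164
Step 3: E[X|A_3] = 2.36 / 0.2941 = 8.024481
Step 4: E[X|A_4] = 4.05 / 0.2353 = 17.21207
Verification: E[X] = sum E[X*1_A_i] = 3.88 + 7.77 + 2.36 + 4.05 = 18.06


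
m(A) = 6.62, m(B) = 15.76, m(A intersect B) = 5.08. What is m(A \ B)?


m(A \ B) = m(A) - m(A n B)
= 6.62 - 5.08
= 1.54


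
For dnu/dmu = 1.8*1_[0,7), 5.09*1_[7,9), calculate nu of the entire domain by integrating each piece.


Integrate each piece of the Radon-Nikodym derivative:
Step 1: integral_0^7 1.8 dx = 1.8*(7-0) = 1.8*7 = 12.6
Step 2: integral_7^9 5.09 dx = 5.09*(9-7) = 5.09*2 = 10.18
Total: 12.6 + 10.18 = 22.78


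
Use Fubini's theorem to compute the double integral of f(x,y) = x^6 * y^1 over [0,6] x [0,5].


By Fubini's theorem, the double integral factors as a product of single integrals:
Step 1: integral_0^6 x^6 dx = [x^7/7] from 0 to 6
     = 6^7/7 = 39990.857143
Step 2: integral_0^5 y^1 dy = [y^2/2] from 0 to 5
     = 5^2/2 = 12.5
Step 3: Double integral = 39990.857143 * 12.5 = 499885.714286


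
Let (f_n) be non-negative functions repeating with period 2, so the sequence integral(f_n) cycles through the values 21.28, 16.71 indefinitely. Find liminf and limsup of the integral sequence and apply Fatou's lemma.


The sequence (integral(f_n)) is periodic with period 2, repeating the values 21.28, 16.71 indefinitely.
Step 1: For a periodic sequence, every tail (a_m, a_(m+1), ...) contains all 2 period values infinitely often.
Step 2: Hence inf of every tail = min of the period values = min(21.28, 16.71) = 16.71.
        liminf_n integral(f_n) = sup over m of (inf of tail from m) = 16.71.
Step 3: Similarly sup of every tail = max of the period values = 21.28.
        limsup_n integral(f_n) = 21.28.
Step 4: Fatou's lemma: integral(liminf_n f_n) <= liminf_n integral(f_n) = 16.71.
        So the integral of the pointwise liminf is at most 16.71.


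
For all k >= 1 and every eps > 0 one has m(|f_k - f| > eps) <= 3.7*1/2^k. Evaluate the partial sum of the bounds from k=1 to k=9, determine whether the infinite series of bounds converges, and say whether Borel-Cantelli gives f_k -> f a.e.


Step 1: List the terms 3.7*1/2^k for k = 1 to 9:
  k=1: 1.85
  k=2: 0.925
  k=3: 0.4625
  k=4: 0.23125
  k=5: 0.115625
  k=6: 0.057813
  k=7: 0.028906
  k=8: 0.014453
  k=9: 0.007227
Step 2: Partial sum = 1.85 + 0.925 + 0.4625 + 0.23125 + 0.115625 + 0.057813 + 0.028906 + 0.014453 + 0.007227
     = 3.692773
Step 3: The full series sum_(k>=1) 3.7*1/2^k converges (geometric series with ratio 1/2 < 1; a constant multiple of a convergent series converges).
Step 4: Fix eps > 0. Since sum_k m(|f_k - f| > eps) < infinity, the Borel-Cantelli lemma gives
        m(limsup_k {|f_k - f| > eps}) = 0, i.e. for a.e. x, |f_k(x) - f(x)| <= eps for all large k.
        Applying this with eps = 1/j for j = 1, 2, ... and intersecting the countably many full-measure sets,
        for a.e. x we get limsup_k |f_k(x) - f(x)| <= 1/j for every j, hence f_k -> f almost everywhere.
Conclusion: series converges; Borel-Cantelli yields f_k -> f a.e.


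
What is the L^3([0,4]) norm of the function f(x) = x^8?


Step 1: ||f||_3 = (integral_0^4 |x^8|^3 dx)^(1/3)
     = (integral_0^4 x^24 dx)^(1/3)
Step 2: integral_0^4 x^24 dx = [x^25/(25)] from 0 to 4 = 4^25/25
     = 1125899906842624/25 = 4.503600e+13
Step 3: ||f||_3 = (4.503600e+13)^(1/3) = 35578.414584


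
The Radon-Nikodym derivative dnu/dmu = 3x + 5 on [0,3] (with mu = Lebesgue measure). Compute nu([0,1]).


nu(A) = integral_A (dnu/dmu) dmu = integral_0^1 (3x + 5) dx
Step 1: Antiderivative F(x) = (3/2)x^2 + 5x
Step 2: F(1) = (3/2)*1^2 + 5*1 = 1.5 + 5 = 6.5
Step 3: F(0) = (3/2)*0^2 + 5*0 = 0.0 + 0 = 0.0
Step 4: nu([0,1]) = F(1) - F(0) = 6.5 - 0.0 = 6.5


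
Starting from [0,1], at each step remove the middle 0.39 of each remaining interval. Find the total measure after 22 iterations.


Step 1: At each step, fraction remaining = 1 - 0.39 = 0.61
Step 2: After 22 steps, measure = (0.61)^22
Result = 1.893461e-05


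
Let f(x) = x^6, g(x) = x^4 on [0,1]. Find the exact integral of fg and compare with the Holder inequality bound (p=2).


Step 1: Exact integral of f*g = integral(x^10, 0, 1) = 1/11
     = 0.090909
Step 2: Holder bound with p=2, q=2:
  ||f||_p = (integral x^12 dx)^(1/2) = (1/13)^(1/2) = 0.27735
  ||g||_q = (integral x^8 dx)^(1/2) = (1/9)^(1/2) = 0.333333
Step 3: Holder bound = ||f||_p * ||g||_q = 0.27735 * 0.333333 = 0.09245
Verification: 0.090909 <= 0.09245 (Holder holds)


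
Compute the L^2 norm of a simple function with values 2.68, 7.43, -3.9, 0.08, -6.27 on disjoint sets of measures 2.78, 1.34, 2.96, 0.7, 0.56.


Step 1: Compute |f_i|^2 for each value:
  |2.68|^2 = 7.1824
  |7.43|^2 = 55.2049
  |-3.9|^2 = 15.21
  |0.08|^2 = 0.0064
  |-6.27|^2 = 39.3129
Step 2: Multiply by measures and sum:
  7.1824 * 2.78 = 19.967072
  55.2049 * 1.34 = 73.974566
  15.21 * 2.96 = 45.0216
  0.0064 * 0.7 = 0.00448
  39.3129 * 0.56 = 22.015224
Sum = 19.967072 + 73.974566 + 45.0216 + 0.00448 + 22.015224 = 160.982942
Step 3: Take the p-th root:
||f||_2 = (160.982942)^(1/2) = 12.687905


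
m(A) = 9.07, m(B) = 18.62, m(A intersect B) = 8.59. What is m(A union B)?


By inclusion-exclusion: m(A u B) = m(A) + m(B) - m(A n B)
= 9.07 + 18.62 - 8.59
= 19.1


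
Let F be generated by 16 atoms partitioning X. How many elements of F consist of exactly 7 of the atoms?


Each element of F is a union of some subset of the 16 atoms.
Elements that are unions of exactly 7 atoms correspond to 7-element subsets of the 16 atoms.
Count = C(16, 7) = 16! / (7! * 9!) = 11440.


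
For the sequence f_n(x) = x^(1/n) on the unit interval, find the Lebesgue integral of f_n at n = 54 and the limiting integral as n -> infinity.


At n = 54: f_54(x) = x^(1/54).
Step 1: integral(x^(1/54), 0, 1) = [x^(1/54+1) / (1/54+1)] from 0 to 1
     = 1 / (1/54 + 1) = 1 / ((54+1)/54) = 54/(54+1)
     = 54/55 = 0.981818
Step 2: As n -> infinity, f_n(x) = x^(1/n) -> 1 for x in (0,1], and f_n is increasing in n.
By MCT, lim_n integral(f_n) = integral(lim_n f_n) = integral(1, 0, 1) = 1.
Step 3: Verify convergence: 54/55 = 0.981818 -> 1


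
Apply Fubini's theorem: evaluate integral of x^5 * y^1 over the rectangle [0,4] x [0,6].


By Fubini's theorem, the double integral factors as a product of single integrals:
Step 1: integral_0^4 x^5 dx = [x^6/6] from 0 to 4
     = 4^6/6 = 682.666667
Step 2: integral_0^6 y^1 dy = [y^2/2] from 0 to 6
     = 6^2/2 = 18
Step 3: Double integral = 682.666667 * 18 = 12288


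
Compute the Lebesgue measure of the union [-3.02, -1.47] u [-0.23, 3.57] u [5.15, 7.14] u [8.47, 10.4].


For pairwise disjoint intervals, m(union) = sum of lengths.
= (-1.47 - -3.02) + (3.57 - -0.23) + (7.14 - 5.15) + (10.4 - 8.47)
= 1.55 + 3.8 + 1.99 + 1.93
= 9.27


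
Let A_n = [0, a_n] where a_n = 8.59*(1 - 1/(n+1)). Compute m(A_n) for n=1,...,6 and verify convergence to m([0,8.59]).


By continuity of measure from below: if A_n increases to A, then m(A_n) -> m(A).
Here A = [0, 8.59], so m(A) = 8.59
Step 1: a_1 = 8.59*(1 - 1/2) = 4.295, m(A_1) = 4.295
Step 2: a_2 = 8.59*(1 - 1/3) = 5.7267, m(A_2) = 5.7267
Step 3: a_3 = 8.59*(1 - 1/4) = 6.4425, m(A_3) = 6.4425
Step 4: a_4 = 8.59*(1 - 1/5) = 6.872, m(A_4) = 6.872
Step 5: a_5 = 8.59*(1 - 1/6) = 7.1583, m(A_5) = 7.1583
Step 6: a_6 = 8.59*(1 - 1/7) = 7.3629, m(A_6) = 7.3629
Limit: m(A_n) -> m([0,8.59]) = 8.59


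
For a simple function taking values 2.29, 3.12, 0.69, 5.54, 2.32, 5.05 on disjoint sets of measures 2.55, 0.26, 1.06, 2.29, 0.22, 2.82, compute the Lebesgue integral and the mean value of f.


Step 1: Integral = sum(value_i * measure_i)
= 2.29*2.55 + 3.12*0.26 + 0.69*1.06 + 5.54*2.29 + 2.32*0.22 + 5.05*2.82
= 5.8395 + 0.8112 + 0.7314 + 12.6866 + 0.5104 + 14.241
= 34.8201
Step 2: Total measure of domain = 2.55 + 0.26 + 1.06 + 2.29 + 0.22 + 2.82 = 9.2
Step 3: Average value = 34.8201 / 9.2 = 3.784793


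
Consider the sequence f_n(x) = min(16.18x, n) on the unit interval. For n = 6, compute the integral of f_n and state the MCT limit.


f(x) = 16.18x on [0,1]; f_n(x) = min(16.18x, n). At n = 6:
Step 1: f(x) reaches 6 at x = 6/16.18 = 0.370828
Step 2: integral(f_6) = integral(16.18x, 0, 0.370828) + integral(6, 0.370828, 1)
       = 16.18*0.370828^2/2 + 6*(1 - 0.370828)
       = 1.112485 + 3.775031
       = 4.887515
Step 3: As n -> infinity, f_n increases to f, so by MCT integral(f_n) -> integral(f) = 16.18/2 = 8.09.
Convergence: integral(f_6) = 4.887515 -> 8.09 as n -> infinity


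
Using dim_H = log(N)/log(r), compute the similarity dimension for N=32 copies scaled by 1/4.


For a self-similar set with N copies scaled by 1/r:
dim_H = log(N)/log(r) = log(32)/log(4)
= 3.465736/1.386294
= 2.5


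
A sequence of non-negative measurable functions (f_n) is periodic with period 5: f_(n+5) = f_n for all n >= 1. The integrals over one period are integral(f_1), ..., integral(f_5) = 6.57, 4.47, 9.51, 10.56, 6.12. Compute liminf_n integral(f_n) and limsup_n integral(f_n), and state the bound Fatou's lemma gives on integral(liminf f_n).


The sequence (integral(f_n)) is periodic with period 5, repeating the values 6.57, 4.47, 9.51, 10.56, 6.12 indefinitely.
Step 1: For a periodic sequence, every tail (a_m, a_(m+1), ...) contains all 5 period values infinitely often.
Step 2: Hence inf of every tail = min of the period values = min(6.57, 4.47, 9.51, 10.56, 6.12) = 4.47.
        liminf_n integral(f_n) = sup over m of (inf of tail from m) = 4.47.
Step 3: Similarly sup of every tail = max of the period values = 10.56.
        limsup_n integral(f_n) = 10.56.
Step 4: Fatou's lemma: integral(liminf_n f_n) <= liminf_n integral(f_n) = 4.47.
        So the integral of the pointwise liminf is at most 4.47.


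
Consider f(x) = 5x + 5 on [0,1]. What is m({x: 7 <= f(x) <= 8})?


f^(-1)([7, 8]) = {x : 7 <= 5x + 5 <= 8}
Solving: (7 - 5)/5 <= x <= (8 - 5)/5
= [0.4, 0.6]
Intersecting with [0,1]: [0.4, 0.6]
Measure = 0.6 - 0.4 = 0.2


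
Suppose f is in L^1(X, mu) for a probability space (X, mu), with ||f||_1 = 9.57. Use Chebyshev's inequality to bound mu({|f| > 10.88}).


Chebyshev/Markov inequality: mu(|f| > eps) <= (||f||_p / eps)^p
Step 1: ||f||_1 / eps = 9.57 / 10.88 = 0.879596
Step 2: Raise to power p = 1:
  (0.879596)^1 = 0.879596
Step 3: Therefore mu(|f| > 10.88) <= 0.879596


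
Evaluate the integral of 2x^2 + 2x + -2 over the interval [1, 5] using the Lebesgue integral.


The Lebesgue integral of a Riemann-integrable function agrees with the Riemann integral.
Antiderivative F(x) = (2/3)x^3 + (2/2)x^2 + -2x
F(5) = (2/3)*5^3 + (2/2)*5^2 + -2*5
     = (2/3)*125 + (2/2)*25 + -2*5
     = 83.333333 + 25 + -10
     = 98.333333
F(1) = -0.333333
Integral = F(5) - F(1) = 98.333333 - -0.333333 = 98.666667


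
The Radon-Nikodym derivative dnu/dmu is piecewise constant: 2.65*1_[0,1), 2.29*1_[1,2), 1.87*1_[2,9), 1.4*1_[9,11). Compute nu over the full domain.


Integrate each piece of the Radon-Nikodym derivative:
Step 1: integral_0^1 2.65 dx = 2.65*(1-0) = 2.65*1 = 2.65
Step 2: integral_1^2 2.29 dx = 2.29*(2-1) = 2.29*1 = 2.29
Step 3: integral_2^9 1.87 dx = 1.87*(9-2) = 1.87*7 = 13.09
Step 4: integral_9^11 1.4 dx = 1.4*(11-9) = 1.4*2 = 2.8
Total: 2.65 + 2.29 + 13.09 + 2.8 = 20.83


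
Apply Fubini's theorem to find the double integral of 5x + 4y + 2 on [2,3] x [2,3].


By Fubini, integrate in x first, then y.
Step 1: Fix y, integrate over x in [2,3]:
  integral(5x + 4y + 2, x=2..3)
  = 5*(3^2 - 2^2)/2 + (4y + 2)*(3 - 2)
  = 12.5 + (4y + 2)*1
  = 12.5 + 4y + 2
  = 14.5 + 4y
Step 2: Integrate over y in [2,3]:
  integral(14.5 + 4y, y=2..3)
  = 14.5*1 + 4*(3^2 - 2^2)/2
  = 14.5 + 10
  = 24.5


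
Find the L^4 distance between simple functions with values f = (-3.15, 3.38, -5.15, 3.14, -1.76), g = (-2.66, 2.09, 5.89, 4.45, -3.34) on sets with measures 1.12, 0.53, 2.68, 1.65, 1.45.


Step 1: Compute differences f_i - g_i:
  -3.15 - -2.66 = -0.49
  3.38 - 2.09 = 1.29
  -5.15 - 5.89 = -11.04
  3.14 - 4.45 = -1.31
  -1.76 - -3.34 = 1.58
Step 2: Compute |diff|^4 * measure for each set:
  |-0.49|^4 * 1.12 = 0.057648 * 1.12 = 0.064566
  |1.29|^4 * 0.53 = 2.769229 * 0.53 = 1.467691
  |-11.04|^4 * 2.68 = 14855.124419 * 2.68 = 39811.733442
  |-1.31|^4 * 1.65 = 2.944999 * 1.65 = 4.859249
  |1.58|^4 * 1.45 = 6.232013 * 1.45 = 9.036419
Step 3: Sum = 39827.161366
Step 4: ||f-g||_4 = (39827.161366)^(1/4) = 14.126834


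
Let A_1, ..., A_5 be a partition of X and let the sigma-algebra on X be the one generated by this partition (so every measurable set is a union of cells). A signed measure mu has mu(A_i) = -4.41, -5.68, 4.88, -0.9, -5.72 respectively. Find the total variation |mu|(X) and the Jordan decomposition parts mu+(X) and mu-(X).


Step 1: Every measurable set is a union of atoms (the cells / points), so a Hahn decomposition is
  obtained by grouping atoms by sign: P = union of atoms with mu > 0, N = union of the remaining atoms.
  Atoms in P (indices): 3;  atoms in N (indices): 1, 2, 4, 5
  Positive values: 4.88
  Negative values: -4.41, -5.68, -0.9, -5.72
Step 2: mu+(X) = mu(P) = sum of positive atom values = 4.88
Step 3: mu-(X) = -mu(N) = sum of |negative atom values| = 16.71
Step 4: |mu|(X) = mu+(X) + mu-(X) = 4.88 + 16.71 = 21.59


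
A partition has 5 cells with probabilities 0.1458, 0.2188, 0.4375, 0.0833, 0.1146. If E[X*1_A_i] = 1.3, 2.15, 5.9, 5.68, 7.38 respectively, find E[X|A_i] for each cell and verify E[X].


For each cell A_i: E[X|A_i] = E[X*1_A_i] / P(A_i)
Step 1: E[X|A_1] = 1.3 / 0.1458 = 8.916324
Step 2: E[X|A_2] = 2.15 / 0.2188 = 9.826325
Step 3: E[X|A_3] = 5.9 / 0.4375 = 13.485714
Step 4: E[X|A_4] = 5.68 / 0.0833 = 68.187275
Step 5: E[X|A_5] = 7.38 / 0.1146 = 64.397906
Verification: E[X] = sum E[X*1_A_i] = 1.3 + 2.15 + 5.9 + 5.68 + 7.38 = 22.41


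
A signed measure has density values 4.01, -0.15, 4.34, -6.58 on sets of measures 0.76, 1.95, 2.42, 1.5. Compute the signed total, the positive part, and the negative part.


Step 1: Compute signed measure on each set:
  Set 1: 4.01 * 0.76 = 3.0476
  Set 2: -0.15 * 1.95 = -0.2925
  Set 3: 4.34 * 2.42 = 10.5028
  Set 4: -6.58 * 1.5 = -9.87
Step 2: Total signed measure = (3.0476) + (-0.2925) + (10.5028) + (-9.87)
     = 3.3879
Step 3: Positive part mu+(X) = sum of positive contributions = 13.5504
Step 4: Negative part mu-(X) = |sum of negative contributions| = 10.1625


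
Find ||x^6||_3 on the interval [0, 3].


Step 1: ||f||_3 = (integral_0^3 |x^6|^3 dx)^(1/3)
     = (integral_0^3 x^18 dx)^(1/3)
Step 2: integral_0^3 x^18 dx = [x^19/(19)] from 0 to 3 = 3^19/19
     = 1162261467/19 = 6.117166e+07
Step 3: ||f||_3 = (6.117166e+07)^(1/3) = 394.018621


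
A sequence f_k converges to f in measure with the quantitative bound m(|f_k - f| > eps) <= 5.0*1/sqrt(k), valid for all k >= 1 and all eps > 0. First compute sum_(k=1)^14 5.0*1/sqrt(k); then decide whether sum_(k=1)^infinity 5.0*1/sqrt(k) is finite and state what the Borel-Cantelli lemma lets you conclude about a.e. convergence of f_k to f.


Step 1: List the terms 5.0*1/sqrt(k) for k = 1 to 14:
  k=1: 5
  k=2: 3.535534
  k=3: 2.886751
  k=4: 2.5
  k=5: 2.236068
  k=6: 2.041241
  k=7: 1.889822
  k=8: 1.767767
  k=9: 1.666667
  k=10: 1.581139
  k=11: 1.507557
  k=12: 1.443376
  k=13: 1.38675
  k=14: 1.336306
Step 2: Partial sum = 5 + 3.535534 + 2.886751 + 2.5 + 2.236068 + 2.041241 + 1.889822 + 1.767767 + 1.666667 + 1.581139 + 1.507557 + 1.443376 + 1.38675 + 1.336306
     = 30.778979
Step 3: The full series sum_(k>=1) 5.0*1/sqrt(k) diverges (p-series with p = 1/2 <= 1; a nonzero constant multiple of a divergent series diverges).
Step 4: The (first) Borel-Cantelli lemma requires a summable sequence of measures, so it does not apply here;
        from this bound alone no conclusion about a.e. convergence can be drawn (convergence in measure still
        gives an a.e.-convergent subsequence, but not a.e. convergence of the whole sequence).
Conclusion: series diverges; Borel-Cantelli is inconclusive about a.e. convergence of f_k.
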